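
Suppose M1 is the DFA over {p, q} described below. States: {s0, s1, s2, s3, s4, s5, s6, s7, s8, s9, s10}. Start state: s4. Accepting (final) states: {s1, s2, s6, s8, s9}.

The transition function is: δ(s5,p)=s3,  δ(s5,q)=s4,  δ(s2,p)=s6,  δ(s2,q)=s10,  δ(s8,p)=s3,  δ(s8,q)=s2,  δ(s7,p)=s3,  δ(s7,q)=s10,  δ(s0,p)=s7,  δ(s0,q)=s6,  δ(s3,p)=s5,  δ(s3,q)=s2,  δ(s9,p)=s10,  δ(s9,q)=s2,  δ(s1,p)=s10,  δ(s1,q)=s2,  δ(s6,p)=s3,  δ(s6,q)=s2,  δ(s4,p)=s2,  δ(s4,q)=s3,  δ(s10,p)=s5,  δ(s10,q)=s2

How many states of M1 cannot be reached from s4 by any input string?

No path from s4 leads to s0, s1, s7, s8, s9; the other 6 states are all reachable.

5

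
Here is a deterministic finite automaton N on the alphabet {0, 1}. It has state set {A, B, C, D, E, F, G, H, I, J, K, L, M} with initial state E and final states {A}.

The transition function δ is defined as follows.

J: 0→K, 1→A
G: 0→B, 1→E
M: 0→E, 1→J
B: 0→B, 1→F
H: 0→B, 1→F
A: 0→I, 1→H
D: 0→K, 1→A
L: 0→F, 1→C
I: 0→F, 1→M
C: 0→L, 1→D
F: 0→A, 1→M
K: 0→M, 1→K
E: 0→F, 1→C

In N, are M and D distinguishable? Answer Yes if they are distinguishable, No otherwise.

Reachable states from the start: {A,B,C,D,E,F,H,I,J,K,L,M}. Unreachable: {G} — drop them.
Start with accepting vs non-accepting: {A} | {B,C,D,E,F,H,I,J,K,L,M}.
On input 0, block {B,C,D,E,F,H,I,J,K,L,M} splits into {B,C,D,E,H,I,J,K,L,M} and {F}.
On input 0, block {B,C,D,E,H,I,J,K,L,M} splits into {B,C,D,H,J,K,M} and {E,I,L}.
On input 0, block {B,C,D,H,J,K,M} splits into {B,D,H,J,K} and {C,M}.
On input 0, block {B,D,H,J,K} splits into {B,D,H,J} and {K}.
On input 0, block {B,D,H,J} splits into {B,H} and {D,J}.
Stable partition: {A} | {B,H} | {F} | {E,I,L} | {C,M} | {K} | {D,J} — 7 equivalence classes.
M and D end up in different blocks, so they are distinguishable. For instance, the string '1' is accepted from only D.

Yes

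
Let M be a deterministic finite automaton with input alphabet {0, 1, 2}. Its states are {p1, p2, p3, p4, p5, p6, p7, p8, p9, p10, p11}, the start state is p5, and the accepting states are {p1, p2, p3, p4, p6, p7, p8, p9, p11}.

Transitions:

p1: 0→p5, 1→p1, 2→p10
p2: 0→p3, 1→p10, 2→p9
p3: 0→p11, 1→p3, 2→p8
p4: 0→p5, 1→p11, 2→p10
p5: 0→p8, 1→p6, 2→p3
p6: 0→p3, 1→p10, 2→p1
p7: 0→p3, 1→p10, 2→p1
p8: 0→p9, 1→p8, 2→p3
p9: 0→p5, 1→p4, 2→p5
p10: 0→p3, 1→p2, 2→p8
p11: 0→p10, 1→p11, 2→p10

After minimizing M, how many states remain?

States {p7} cannot be reached from the start state, so discard them.
Start with accepting vs non-accepting: {p1,p2,p3,p4,p6,p8,p9,p11} | {p5,p10}.
On input 0, block {p1,p2,p3,p4,p6,p8,p9,p11} splits into {p1,p4,p9,p11} and {p2,p3,p6,p8}.
Refine {p2,p3,p6,p8} on symbol 0: members go to different blocks, giving {p2,p6} and {p3,p8}.
Stable partition: {p1,p4,p9,p11} | {p5,p10} | {p2,p6} | {p3,p8} — 4 equivalence classes.

4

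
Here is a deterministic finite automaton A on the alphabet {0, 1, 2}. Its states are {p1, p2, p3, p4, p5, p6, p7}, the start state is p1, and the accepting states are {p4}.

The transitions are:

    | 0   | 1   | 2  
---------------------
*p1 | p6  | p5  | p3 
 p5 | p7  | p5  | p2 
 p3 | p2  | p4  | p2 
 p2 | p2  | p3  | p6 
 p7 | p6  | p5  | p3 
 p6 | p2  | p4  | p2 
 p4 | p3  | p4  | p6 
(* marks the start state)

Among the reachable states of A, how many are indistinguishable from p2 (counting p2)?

1

All states are reachable from the start state.
Start with accepting vs non-accepting: {p4} | {p1,p2,p3,p5,p6,p7}.
On input 1, block {p1,p2,p3,p5,p6,p7} splits into {p1,p2,p5,p7} and {p3,p6}.
On input 0, block {p1,p2,p5,p7} splits into {p1,p7} and {p2,p5}.
Refine {p2,p5} on symbol 0: members go to different blocks, giving {p2} and {p5}.
The partition is now stable with 5 blocks: {p4} | {p1,p7} | {p3,p6} | {p2} | {p5}.
State p2 belongs to the block {p2}, which has 1 states.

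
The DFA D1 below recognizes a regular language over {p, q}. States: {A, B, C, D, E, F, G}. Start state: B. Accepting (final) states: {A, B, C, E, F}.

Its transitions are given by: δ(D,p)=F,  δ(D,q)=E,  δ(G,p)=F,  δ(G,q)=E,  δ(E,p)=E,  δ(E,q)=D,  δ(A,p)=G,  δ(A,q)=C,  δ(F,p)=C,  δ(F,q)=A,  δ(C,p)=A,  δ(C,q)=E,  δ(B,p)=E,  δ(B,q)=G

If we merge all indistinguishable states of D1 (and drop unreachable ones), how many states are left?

5

All states are reachable from the start state.
Initial partition by acceptance: {A,B,C,E,F} | {D,G}.
Refine {A,B,C,E,F} on symbol p: members go to different blocks, giving {B,C,E,F} and {A}.
Refine {B,C,E,F} on symbol p: members go to different blocks, giving {B,E,F} and {C}.
Split {B,E,F} by δ(·,p) → {B,E} and {F}.
Stable partition: {B,E} | {D,G} | {A} | {C} | {F} — 5 equivalence classes.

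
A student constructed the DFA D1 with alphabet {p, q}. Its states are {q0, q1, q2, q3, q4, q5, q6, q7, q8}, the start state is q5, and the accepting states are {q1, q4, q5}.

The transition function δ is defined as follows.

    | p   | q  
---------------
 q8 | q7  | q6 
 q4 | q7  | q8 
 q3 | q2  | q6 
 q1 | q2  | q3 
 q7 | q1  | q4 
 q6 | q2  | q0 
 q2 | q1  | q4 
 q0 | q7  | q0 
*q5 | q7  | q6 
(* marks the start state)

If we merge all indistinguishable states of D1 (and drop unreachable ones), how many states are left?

P0 = {q1,q4,q5} | {q0,q2,q3,q6,q7,q8}.
Split {q0,q2,q3,q6,q7,q8} by δ(·,p) → {q0,q3,q6,q8} and {q2,q7}.
Stable partition: {q1,q4,q5} | {q0,q3,q6,q8} | {q2,q7} — 3 equivalence classes.

3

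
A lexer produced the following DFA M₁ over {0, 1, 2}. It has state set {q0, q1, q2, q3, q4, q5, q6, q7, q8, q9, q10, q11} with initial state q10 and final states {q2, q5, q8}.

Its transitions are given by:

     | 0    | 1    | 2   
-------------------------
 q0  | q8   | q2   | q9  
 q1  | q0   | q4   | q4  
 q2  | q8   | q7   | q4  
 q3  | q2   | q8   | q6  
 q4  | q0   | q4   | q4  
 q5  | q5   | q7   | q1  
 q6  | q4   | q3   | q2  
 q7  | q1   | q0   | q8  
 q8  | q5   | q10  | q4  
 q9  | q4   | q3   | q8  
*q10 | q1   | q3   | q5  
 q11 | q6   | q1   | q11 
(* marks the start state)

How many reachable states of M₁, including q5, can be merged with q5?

3

First remove the unreachable states {q11}; 11 states remain.
P0 = {q2,q5,q8} | {q0,q1,q3,q4,q6,q7,q9,q10}.
Split {q0,q1,q3,q4,q6,q7,q9,q10} by δ(·,0) → {q1,q4,q6,q7,q9,q10} and {q0,q3}.
Split {q1,q4,q6,q7,q9,q10} by δ(·,0) → {q6,q7,q9,q10} and {q1,q4}.
No further refinement is possible. Final partition (4 blocks): {q2,q5,q8} | {q6,q7,q9,q10} | {q0,q3} | {q1,q4}.
State q5 belongs to the block {q2,q5,q8}, which has 3 states.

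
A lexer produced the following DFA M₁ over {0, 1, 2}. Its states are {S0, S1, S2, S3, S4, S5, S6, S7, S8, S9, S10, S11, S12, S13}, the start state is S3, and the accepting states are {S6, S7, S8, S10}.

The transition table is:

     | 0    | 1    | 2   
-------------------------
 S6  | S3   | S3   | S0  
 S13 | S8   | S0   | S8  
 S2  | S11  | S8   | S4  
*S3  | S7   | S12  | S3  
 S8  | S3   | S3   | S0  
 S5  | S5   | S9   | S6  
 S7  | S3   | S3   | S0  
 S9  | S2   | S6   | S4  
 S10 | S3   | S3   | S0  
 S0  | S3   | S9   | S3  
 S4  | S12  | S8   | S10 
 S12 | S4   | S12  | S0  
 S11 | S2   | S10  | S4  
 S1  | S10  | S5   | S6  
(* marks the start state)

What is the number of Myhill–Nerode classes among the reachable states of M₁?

6

Reachable states from the start: {S0,S2,S3,S4,S6,S7,S8,S9,S10,S11,S12}. Unreachable: {S1,S5,S13} — drop them.
Initial partition by acceptance: {S6,S7,S8,S10} | {S0,S2,S3,S4,S9,S11,S12}.
Split {S0,S2,S3,S4,S9,S11,S12} by δ(·,0) → {S0,S2,S4,S9,S11,S12} and {S3}.
On input 0, block {S0,S2,S4,S9,S11,S12} splits into {S2,S4,S9,S11,S12} and {S0}.
On input 1, block {S2,S4,S9,S11,S12} splits into {S2,S4,S9,S11} and {S12}.
On input 0, block {S2,S4,S9,S11} splits into {S2,S9,S11} and {S4}.
No further refinement is possible. Final partition (6 blocks): {S6,S7,S8,S10} | {S2,S9,S11} | {S3} | {S0} | {S12} | {S4}.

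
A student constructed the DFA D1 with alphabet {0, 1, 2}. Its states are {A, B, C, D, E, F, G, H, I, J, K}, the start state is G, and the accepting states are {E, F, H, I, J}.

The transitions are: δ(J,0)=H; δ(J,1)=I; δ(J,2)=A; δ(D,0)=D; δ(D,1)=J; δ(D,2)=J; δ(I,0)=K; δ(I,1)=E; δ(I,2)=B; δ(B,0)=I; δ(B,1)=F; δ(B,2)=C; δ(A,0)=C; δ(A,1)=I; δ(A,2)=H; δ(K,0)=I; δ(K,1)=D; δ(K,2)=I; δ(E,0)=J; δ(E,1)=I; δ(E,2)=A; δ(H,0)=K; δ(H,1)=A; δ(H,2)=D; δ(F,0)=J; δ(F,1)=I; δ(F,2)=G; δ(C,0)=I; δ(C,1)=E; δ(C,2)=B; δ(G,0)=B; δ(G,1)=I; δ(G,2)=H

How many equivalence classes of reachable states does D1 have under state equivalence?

8

Every state is reachable, so we keep all 11.
P0 = {E,F,H,I,J} | {A,B,C,D,G,K}.
Split {E,F,H,I,J} by δ(·,0) → {E,F,J} and {H,I}.
On input 0, block {E,F,J} splits into {E,F} and {J}.
On input 0, block {A,B,C,D,G,K} splits into {A,D,G} and {B,C,K}.
Split {A,D,G} by δ(·,0) → {A,G} and {D}.
Refine {H,I} on symbol 1: members go to different blocks, giving {H} and {I}.
Split {B,C,K} by δ(·,1) → {B,C} and {K}.
Stable partition: {E,F} | {A,G} | {H} | {J} | {B,C} | {D} | {I} | {K} — 8 equivalence classes.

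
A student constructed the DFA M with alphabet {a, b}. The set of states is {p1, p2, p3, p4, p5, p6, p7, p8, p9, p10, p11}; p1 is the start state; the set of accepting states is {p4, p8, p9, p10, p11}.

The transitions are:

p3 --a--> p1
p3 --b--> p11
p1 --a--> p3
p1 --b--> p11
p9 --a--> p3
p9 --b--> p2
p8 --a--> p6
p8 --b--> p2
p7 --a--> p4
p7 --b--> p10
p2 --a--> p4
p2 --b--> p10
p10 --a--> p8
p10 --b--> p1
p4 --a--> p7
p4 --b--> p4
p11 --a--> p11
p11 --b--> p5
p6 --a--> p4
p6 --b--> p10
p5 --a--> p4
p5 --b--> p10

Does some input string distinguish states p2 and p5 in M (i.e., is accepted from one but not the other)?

No

First remove the unreachable states {p9}; 10 states remain.
P0 = {p4,p8,p10,p11} | {p1,p2,p3,p5,p6,p7}.
On input a, block {p4,p8,p10,p11} splits into {p4,p8} and {p10,p11}.
Split {p4,p8} by δ(·,b) → {p4} and {p8}.
Refine {p1,p2,p3,p5,p6,p7} on symbol a: members go to different blocks, giving {p2,p5,p6,p7} and {p1,p3}.
Refine {p10,p11} on symbol a: members go to different blocks, giving {p10} and {p11}.
No further refinement is possible. Final partition (6 blocks): {p4} | {p2,p5,p6,p7} | {p10} | {p8} | {p1,p3} | {p11}.
p2 and p5 lie in the same block of the stable partition, so they are equivalent — no string distinguishes them.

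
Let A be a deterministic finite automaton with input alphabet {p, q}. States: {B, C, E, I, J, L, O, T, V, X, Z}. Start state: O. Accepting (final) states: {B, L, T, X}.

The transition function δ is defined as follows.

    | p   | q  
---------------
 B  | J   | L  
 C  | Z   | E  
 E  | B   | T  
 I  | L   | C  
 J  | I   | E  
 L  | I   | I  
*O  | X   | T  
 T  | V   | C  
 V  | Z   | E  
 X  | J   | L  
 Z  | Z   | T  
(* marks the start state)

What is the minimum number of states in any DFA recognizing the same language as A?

8

P0 = {B,L,T,X} | {C,E,I,J,O,V,Z}.
On input q, block {B,L,T,X} splits into {L,T} and {B,X}.
On input p, block {C,E,I,J,O,V,Z} splits into {C,J,V,Z} and {E,O} and {I}.
Split {L,T} by δ(·,p) → {L} and {T}.
Split {C,J,V,Z} by δ(·,p) → {C,V,Z} and {J}.
On input q, block {C,V,Z} splits into {C,V} and {Z}.
The partition is now stable with 8 blocks: {L} | {C,V} | {B,X} | {E,O} | {I} | {T} | {J} | {Z}.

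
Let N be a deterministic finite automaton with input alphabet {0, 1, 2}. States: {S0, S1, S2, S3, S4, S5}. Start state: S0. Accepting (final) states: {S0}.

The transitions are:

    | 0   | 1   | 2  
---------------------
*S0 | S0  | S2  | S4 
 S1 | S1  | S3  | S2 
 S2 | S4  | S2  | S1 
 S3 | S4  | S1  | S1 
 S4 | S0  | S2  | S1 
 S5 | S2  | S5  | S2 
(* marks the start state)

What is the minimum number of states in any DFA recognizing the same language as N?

5

Reachable states from the start: {S0,S1,S2,S3,S4}. Unreachable: {S5} — drop them.
Start with accepting vs non-accepting: {S0} | {S1,S2,S3,S4}.
On input 0, block {S1,S2,S3,S4} splits into {S1,S2,S3} and {S4}.
Refine {S1,S2,S3} on symbol 0: members go to different blocks, giving {S2,S3} and {S1}.
On input 1, block {S2,S3} splits into {S2} and {S3}.
No further refinement is possible. Final partition (5 blocks): {S0} | {S2} | {S4} | {S1} | {S3}.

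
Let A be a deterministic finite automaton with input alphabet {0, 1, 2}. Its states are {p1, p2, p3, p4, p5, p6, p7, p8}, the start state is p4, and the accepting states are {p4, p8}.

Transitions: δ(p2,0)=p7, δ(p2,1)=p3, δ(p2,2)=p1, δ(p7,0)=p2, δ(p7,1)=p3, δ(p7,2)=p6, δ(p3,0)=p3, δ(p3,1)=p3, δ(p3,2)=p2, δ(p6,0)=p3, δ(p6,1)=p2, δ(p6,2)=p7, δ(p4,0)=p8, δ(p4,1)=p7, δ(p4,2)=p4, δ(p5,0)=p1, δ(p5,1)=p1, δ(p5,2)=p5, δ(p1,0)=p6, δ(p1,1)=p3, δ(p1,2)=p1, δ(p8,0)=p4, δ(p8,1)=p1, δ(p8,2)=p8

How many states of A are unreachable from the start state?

BFS from p4 reaches {p1, p2, p3, p4, p6, p7, p8}; the 1 state(s) p5 are never visited.

1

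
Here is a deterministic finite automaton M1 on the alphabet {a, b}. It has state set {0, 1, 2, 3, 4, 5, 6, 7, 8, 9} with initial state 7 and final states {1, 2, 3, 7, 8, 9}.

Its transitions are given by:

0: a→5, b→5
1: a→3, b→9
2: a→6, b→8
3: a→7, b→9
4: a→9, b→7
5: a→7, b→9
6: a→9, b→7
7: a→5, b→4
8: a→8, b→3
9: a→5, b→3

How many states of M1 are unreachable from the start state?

5

Starting at 7 and following transitions, the reachable set is {3, 4, 5, 7, 9}. That leaves 0, 1, 2, 6, 8 unreachable — 5 in total.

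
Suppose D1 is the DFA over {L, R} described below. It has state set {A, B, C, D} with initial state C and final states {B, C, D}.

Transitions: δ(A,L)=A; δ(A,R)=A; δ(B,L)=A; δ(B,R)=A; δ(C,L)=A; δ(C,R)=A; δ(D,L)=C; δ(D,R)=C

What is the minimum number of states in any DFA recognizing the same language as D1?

2

First remove the unreachable states {B,D}; 2 states remain.
P0 = {C} | {A}.
No further refinement is possible. Final partition (2 blocks): {C} | {A}.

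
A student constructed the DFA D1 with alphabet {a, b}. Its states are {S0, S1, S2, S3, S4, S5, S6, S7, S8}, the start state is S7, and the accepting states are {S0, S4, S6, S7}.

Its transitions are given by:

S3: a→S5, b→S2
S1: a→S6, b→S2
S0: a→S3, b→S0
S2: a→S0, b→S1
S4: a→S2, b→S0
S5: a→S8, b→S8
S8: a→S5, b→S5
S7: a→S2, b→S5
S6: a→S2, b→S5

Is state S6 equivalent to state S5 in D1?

Reachable states from the start: {S0,S1,S2,S3,S5,S6,S7,S8}. Unreachable: {S4} — drop them.
Start with accepting vs non-accepting: {S0,S6,S7} | {S1,S2,S3,S5,S8}.
On input b, block {S0,S6,S7} splits into {S6,S7} and {S0}.
On input a, block {S1,S2,S3,S5,S8} splits into {S3,S5,S8} and {S1} and {S2}.
Split {S3,S5,S8} by δ(·,b) → {S5,S8} and {S3}.
Stable partition: {S6,S7} | {S5,S8} | {S0} | {S1} | {S2} | {S3} — 6 equivalence classes.
S6 and S5 end up in different blocks, so they are distinguishable. For instance, the string 'ε' is accepted from only S6.

No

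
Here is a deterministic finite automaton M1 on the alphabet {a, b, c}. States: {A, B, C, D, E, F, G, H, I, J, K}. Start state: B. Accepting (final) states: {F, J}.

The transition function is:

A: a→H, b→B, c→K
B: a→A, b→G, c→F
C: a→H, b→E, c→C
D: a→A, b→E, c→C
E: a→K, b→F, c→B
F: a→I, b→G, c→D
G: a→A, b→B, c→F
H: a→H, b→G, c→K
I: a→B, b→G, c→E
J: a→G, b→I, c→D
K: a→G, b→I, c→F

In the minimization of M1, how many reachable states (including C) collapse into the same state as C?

First remove the unreachable states {J}; 10 states remain.
P0 = {F} | {A,B,C,D,E,G,H,I,K}.
Split {A,B,C,D,E,G,H,I,K} by δ(·,b) → {A,B,C,D,G,H,I,K} and {E}.
Refine {A,B,C,D,G,H,I,K} on symbol b: members go to different blocks, giving {A,B,G,H,I,K} and {C,D}.
Refine {A,B,G,H,I,K} on symbol c: members go to different blocks, giving {B,G,K} and {A,H} and {I}.
Refine {B,G,K} on symbol a: members go to different blocks, giving {B,G} and {K}.
Stable partition: {F} | {B,G} | {E} | {C,D} | {A,H} | {I} | {K} — 7 equivalence classes.
State C belongs to the block {C,D}, which has 2 states.

2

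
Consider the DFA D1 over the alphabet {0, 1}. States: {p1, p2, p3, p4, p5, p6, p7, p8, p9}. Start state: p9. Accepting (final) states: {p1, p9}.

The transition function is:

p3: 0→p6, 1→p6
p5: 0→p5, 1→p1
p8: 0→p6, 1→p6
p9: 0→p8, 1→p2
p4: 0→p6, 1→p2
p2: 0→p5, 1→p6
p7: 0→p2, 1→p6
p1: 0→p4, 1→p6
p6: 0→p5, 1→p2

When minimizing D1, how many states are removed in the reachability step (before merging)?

No path from p9 leads to p3, p7; the other 7 states are all reachable.

2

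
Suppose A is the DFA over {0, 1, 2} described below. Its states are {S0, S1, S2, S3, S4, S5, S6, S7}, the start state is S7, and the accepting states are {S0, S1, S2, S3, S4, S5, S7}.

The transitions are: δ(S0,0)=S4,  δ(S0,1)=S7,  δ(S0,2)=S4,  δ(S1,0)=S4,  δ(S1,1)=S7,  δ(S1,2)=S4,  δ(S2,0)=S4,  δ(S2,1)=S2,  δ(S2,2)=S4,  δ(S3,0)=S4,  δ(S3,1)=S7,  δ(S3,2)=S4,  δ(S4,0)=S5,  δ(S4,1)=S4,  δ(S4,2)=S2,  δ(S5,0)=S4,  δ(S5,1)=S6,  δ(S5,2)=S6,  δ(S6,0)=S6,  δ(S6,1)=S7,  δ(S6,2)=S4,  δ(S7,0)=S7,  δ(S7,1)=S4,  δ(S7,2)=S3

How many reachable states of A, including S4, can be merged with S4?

States {S0,S1} cannot be reached from the start state, so discard them.
P0 = {S2,S3,S4,S5,S7} | {S6}.
Refine {S2,S3,S4,S5,S7} on symbol 1: members go to different blocks, giving {S2,S3,S4,S7} and {S5}.
Refine {S2,S3,S4,S7} on symbol 0: members go to different blocks, giving {S2,S3,S7} and {S4}.
Refine {S2,S3,S7} on symbol 0: members go to different blocks, giving {S2,S3} and {S7}.
Refine {S2,S3} on symbol 1: members go to different blocks, giving {S2} and {S3}.
Stable partition: {S2} | {S6} | {S5} | {S4} | {S7} | {S3} — 6 equivalence classes.
State S4 belongs to the block {S4}, which has 1 states.

1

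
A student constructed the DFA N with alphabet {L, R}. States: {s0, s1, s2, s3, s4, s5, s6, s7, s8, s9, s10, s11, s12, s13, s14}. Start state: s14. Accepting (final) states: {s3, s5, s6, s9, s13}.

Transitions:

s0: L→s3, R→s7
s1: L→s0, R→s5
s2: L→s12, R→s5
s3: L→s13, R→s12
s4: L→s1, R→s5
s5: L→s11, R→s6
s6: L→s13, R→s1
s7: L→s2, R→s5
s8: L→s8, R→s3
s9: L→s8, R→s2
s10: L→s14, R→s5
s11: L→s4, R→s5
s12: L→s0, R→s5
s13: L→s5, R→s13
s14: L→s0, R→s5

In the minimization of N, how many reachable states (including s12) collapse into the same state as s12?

3

States {s8,s9,s10} cannot be reached from the start state, so discard them.
Start with accepting vs non-accepting: {s3,s5,s6,s13} | {s0,s1,s2,s4,s7,s11,s12,s14}.
Split {s3,s5,s6,s13} by δ(·,L) → {s3,s6,s13} and {s5}.
Split {s3,s6,s13} by δ(·,L) → {s3,s6} and {s13}.
Split {s0,s1,s2,s4,s7,s11,s12,s14} by δ(·,L) → {s1,s2,s4,s7,s11,s12,s14} and {s0}.
On input L, block {s1,s2,s4,s7,s11,s12,s14} splits into {s2,s4,s7,s11} and {s1,s12,s14}.
On input L, block {s2,s4,s7,s11} splits into {s2,s4} and {s7,s11}.
No further refinement is possible. Final partition (7 blocks): {s3,s6} | {s2,s4} | {s5} | {s13} | {s0} | {s1,s12,s14} | {s7,s11}.
The equivalence class containing s12 is {s1,s12,s14}, of size 3.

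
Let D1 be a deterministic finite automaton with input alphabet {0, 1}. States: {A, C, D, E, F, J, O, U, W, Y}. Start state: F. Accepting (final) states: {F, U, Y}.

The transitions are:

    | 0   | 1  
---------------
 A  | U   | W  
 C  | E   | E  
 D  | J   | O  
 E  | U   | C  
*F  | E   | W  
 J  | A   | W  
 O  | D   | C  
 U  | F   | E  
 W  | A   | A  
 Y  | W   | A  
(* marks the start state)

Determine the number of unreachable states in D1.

Starting at F and following transitions, the reachable set is {A, C, E, F, U, W}. That leaves D, J, O, Y unreachable — 4 in total.

4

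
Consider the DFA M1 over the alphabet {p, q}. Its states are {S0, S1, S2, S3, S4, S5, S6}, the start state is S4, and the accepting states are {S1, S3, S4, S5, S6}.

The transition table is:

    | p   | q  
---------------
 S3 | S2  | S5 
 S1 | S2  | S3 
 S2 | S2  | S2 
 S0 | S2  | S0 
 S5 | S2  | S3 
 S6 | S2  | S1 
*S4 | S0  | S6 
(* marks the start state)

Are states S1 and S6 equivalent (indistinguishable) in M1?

Yes

All states are reachable from the start state.
Start with accepting vs non-accepting: {S1,S3,S4,S5,S6} | {S0,S2}.
Stable partition: {S1,S3,S4,S5,S6} | {S0,S2} — 2 equivalence classes.
S1 and S6 lie in the same block of the stable partition, so they are equivalent — no string distinguishes them.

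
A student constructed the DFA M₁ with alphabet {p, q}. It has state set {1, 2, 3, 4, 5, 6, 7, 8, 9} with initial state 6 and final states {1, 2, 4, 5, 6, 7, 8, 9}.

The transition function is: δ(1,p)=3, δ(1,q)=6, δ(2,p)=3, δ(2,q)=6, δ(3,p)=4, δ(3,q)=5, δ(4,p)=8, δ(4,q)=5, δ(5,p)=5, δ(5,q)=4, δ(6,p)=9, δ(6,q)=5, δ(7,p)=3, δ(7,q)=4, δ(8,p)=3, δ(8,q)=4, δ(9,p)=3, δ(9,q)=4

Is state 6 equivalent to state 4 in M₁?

Yes

States {1,2,7} cannot be reached from the start state, so discard them.
P0 = {4,5,6,8,9} | {3}.
Refine {4,5,6,8,9} on symbol p: members go to different blocks, giving {4,5,6} and {8,9}.
Split {4,5,6} by δ(·,p) → {4,6} and {5}.
No further refinement is possible. Final partition (4 blocks): {4,6} | {3} | {8,9} | {5}.
6 and 4 lie in the same block of the stable partition, so they are equivalent — no string distinguishes them.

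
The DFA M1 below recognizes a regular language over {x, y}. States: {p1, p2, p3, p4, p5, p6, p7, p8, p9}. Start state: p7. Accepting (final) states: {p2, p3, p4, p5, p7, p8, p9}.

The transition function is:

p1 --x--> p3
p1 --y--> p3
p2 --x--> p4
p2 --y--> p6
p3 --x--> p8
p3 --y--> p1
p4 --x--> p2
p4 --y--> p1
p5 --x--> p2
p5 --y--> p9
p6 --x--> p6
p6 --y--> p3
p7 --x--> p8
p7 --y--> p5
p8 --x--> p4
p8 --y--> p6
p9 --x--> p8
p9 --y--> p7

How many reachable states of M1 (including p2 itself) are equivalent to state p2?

2

P0 = {p2,p3,p4,p5,p7,p8,p9} | {p1,p6}.
On input y, block {p2,p3,p4,p5,p7,p8,p9} splits into {p2,p3,p4,p8} and {p5,p7,p9}.
Split {p1,p6} by δ(·,x) → {p1} and {p6}.
On input y, block {p2,p3,p4,p8} splits into {p2,p8} and {p3,p4}.
The partition is now stable with 5 blocks: {p2,p8} | {p1} | {p5,p7,p9} | {p6} | {p3,p4}.
State p2 belongs to the block {p2,p8}, which has 2 states.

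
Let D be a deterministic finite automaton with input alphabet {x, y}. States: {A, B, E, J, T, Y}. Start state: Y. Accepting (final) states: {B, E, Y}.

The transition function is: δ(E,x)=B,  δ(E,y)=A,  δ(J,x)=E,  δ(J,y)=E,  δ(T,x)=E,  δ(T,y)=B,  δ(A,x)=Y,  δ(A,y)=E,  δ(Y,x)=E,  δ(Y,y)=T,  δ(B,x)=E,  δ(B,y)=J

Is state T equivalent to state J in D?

All states are reachable from the start state.
Start with accepting vs non-accepting: {B,E,Y} | {A,J,T}.
No further refinement is possible. Final partition (2 blocks): {B,E,Y} | {A,J,T}.
T and J lie in the same block of the stable partition, so they are equivalent — no string distinguishes them.

Yes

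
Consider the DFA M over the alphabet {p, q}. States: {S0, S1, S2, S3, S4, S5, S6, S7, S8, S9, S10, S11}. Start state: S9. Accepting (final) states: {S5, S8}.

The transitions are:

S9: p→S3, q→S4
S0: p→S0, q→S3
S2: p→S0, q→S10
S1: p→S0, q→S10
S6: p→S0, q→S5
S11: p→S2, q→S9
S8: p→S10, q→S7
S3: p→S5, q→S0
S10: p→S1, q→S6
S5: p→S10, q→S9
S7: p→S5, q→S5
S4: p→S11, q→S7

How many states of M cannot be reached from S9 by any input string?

No path from S9 leads to S8; the other 11 states are all reachable.

1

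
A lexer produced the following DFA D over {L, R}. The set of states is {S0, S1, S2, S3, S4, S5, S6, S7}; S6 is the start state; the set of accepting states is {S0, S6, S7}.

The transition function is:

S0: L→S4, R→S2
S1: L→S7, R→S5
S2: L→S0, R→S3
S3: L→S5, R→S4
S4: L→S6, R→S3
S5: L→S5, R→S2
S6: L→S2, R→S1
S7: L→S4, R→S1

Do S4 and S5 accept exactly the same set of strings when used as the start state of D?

P0 = {S0,S6,S7} | {S1,S2,S3,S4,S5}.
Split {S1,S2,S3,S4,S5} by δ(·,L) → {S1,S2,S4} and {S3,S5}.
Stable partition: {S0,S6,S7} | {S1,S2,S4} | {S3,S5} — 3 equivalence classes.
S4 and S5 end up in different blocks, so they are distinguishable. For instance, the string 'L' is accepted from only S4.

No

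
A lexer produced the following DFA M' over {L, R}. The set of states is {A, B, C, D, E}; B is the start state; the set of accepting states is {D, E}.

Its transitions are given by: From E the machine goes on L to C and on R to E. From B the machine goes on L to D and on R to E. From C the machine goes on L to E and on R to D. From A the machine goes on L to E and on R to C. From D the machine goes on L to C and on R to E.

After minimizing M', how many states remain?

2

First remove the unreachable states {A}; 4 states remain.
Start with accepting vs non-accepting: {D,E} | {B,C}.
The partition is now stable with 2 blocks: {D,E} | {B,C}.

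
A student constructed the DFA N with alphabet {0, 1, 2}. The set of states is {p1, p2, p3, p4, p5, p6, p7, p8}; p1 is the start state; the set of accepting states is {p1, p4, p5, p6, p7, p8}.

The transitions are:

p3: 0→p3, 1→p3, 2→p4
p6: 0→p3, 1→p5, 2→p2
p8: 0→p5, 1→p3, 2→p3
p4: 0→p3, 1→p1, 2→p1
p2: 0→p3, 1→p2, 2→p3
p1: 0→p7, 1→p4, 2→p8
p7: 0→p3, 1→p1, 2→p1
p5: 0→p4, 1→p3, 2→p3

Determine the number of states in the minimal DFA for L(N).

First remove the unreachable states {p2,p6}; 6 states remain.
P0 = {p1,p4,p5,p7,p8} | {p3}.
On input 0, block {p1,p4,p5,p7,p8} splits into {p1,p5,p8} and {p4,p7}.
Refine {p1,p5,p8} on symbol 0: members go to different blocks, giving {p1,p5} and {p8}.
Split {p1,p5} by δ(·,1) → {p1} and {p5}.
No further refinement is possible. Final partition (5 blocks): {p1} | {p3} | {p4,p7} | {p8} | {p5}.

5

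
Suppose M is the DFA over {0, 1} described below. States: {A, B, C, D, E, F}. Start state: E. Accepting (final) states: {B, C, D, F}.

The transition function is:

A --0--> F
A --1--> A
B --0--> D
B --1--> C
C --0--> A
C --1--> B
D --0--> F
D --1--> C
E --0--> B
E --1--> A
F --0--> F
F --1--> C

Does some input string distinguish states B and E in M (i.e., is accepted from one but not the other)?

All states are reachable from the start state.
P0 = {B,C,D,F} | {A,E}.
Split {B,C,D,F} by δ(·,0) → {B,D,F} and {C}.
Stable partition: {B,D,F} | {A,E} | {C} — 3 equivalence classes.
B and E end up in different blocks, so they are distinguishable. For instance, the string 'ε' is accepted from only B.

Yes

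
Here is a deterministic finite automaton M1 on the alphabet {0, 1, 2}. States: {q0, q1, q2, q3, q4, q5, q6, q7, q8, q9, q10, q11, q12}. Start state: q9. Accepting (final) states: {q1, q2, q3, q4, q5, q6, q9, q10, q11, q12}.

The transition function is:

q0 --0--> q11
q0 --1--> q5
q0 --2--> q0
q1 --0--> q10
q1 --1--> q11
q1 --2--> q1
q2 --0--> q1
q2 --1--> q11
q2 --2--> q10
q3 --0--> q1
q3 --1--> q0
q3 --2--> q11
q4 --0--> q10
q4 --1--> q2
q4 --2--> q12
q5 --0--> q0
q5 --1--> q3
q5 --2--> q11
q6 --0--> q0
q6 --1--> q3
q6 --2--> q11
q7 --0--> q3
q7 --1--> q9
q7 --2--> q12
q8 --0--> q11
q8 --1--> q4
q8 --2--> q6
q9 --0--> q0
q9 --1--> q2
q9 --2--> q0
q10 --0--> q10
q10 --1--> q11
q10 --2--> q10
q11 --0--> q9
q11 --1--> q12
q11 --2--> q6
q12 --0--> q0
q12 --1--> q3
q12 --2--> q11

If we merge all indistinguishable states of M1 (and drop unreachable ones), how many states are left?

First remove the unreachable states {q4,q7,q8}; 10 states remain.
Initial partition by acceptance: {q1,q2,q3,q5,q6,q9,q10,q11,q12} | {q0}.
Refine {q1,q2,q3,q5,q6,q9,q10,q11,q12} on symbol 0: members go to different blocks, giving {q1,q2,q3,q10,q11} and {q5,q6,q9,q12}.
On input 0, block {q1,q2,q3,q10,q11} splits into {q1,q2,q3,q10} and {q11}.
On input 1, block {q1,q2,q3,q10} splits into {q1,q2,q10} and {q3}.
Refine {q5,q6,q9,q12} on symbol 1: members go to different blocks, giving {q5,q6,q12} and {q9}.
No further refinement is possible. Final partition (6 blocks): {q1,q2,q10} | {q0} | {q5,q6,q12} | {q11} | {q3} | {q9}.

6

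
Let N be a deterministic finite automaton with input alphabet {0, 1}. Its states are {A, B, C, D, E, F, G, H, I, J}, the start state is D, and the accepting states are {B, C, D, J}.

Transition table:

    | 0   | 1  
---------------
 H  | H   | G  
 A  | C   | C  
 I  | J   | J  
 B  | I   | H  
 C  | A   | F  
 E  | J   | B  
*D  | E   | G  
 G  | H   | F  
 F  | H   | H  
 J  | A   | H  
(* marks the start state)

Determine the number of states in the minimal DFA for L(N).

3

All states are reachable from the start state.
Initial partition by acceptance: {B,C,D,J} | {A,E,F,G,H,I}.
On input 0, block {A,E,F,G,H,I} splits into {A,E,I} and {F,G,H}.
Stable partition: {B,C,D,J} | {A,E,I} | {F,G,H} — 3 equivalence classes.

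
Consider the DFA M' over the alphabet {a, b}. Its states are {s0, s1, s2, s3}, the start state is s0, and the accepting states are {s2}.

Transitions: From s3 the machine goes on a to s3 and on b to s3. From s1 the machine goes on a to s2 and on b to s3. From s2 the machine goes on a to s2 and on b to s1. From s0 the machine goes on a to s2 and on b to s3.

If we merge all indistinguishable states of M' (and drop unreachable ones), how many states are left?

3

Initial partition by acceptance: {s2} | {s0,s1,s3}.
Refine {s0,s1,s3} on symbol a: members go to different blocks, giving {s0,s1} and {s3}.
Stable partition: {s2} | {s0,s1} | {s3} — 3 equivalence classes.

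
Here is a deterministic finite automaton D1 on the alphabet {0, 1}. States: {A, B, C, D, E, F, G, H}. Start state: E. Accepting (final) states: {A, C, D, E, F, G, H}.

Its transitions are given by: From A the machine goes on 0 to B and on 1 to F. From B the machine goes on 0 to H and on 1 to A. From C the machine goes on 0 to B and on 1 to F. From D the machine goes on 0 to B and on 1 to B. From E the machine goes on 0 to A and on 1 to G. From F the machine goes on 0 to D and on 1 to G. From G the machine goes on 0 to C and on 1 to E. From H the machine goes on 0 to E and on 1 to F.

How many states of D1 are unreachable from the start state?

0

Every one of the 8 states is reachable from E.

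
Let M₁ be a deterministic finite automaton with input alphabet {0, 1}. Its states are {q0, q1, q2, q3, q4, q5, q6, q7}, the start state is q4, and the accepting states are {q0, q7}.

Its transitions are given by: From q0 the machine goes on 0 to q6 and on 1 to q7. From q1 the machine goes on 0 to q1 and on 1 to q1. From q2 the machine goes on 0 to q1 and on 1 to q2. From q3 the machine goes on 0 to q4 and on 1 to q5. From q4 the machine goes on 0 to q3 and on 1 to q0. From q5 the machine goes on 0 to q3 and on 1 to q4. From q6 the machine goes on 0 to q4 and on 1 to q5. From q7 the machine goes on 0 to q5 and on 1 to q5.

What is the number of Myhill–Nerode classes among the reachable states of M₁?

5

Reachable states from the start: {q0,q3,q4,q5,q6,q7}. Unreachable: {q1,q2} — drop them.
Initial partition by acceptance: {q0,q7} | {q3,q4,q5,q6}.
Split {q0,q7} by δ(·,1) → {q0} and {q7}.
Refine {q3,q4,q5,q6} on symbol 1: members go to different blocks, giving {q3,q5,q6} and {q4}.
Split {q3,q5,q6} by δ(·,0) → {q3,q6} and {q5}.
The partition is now stable with 5 blocks: {q0} | {q3,q6} | {q7} | {q4} | {q5}.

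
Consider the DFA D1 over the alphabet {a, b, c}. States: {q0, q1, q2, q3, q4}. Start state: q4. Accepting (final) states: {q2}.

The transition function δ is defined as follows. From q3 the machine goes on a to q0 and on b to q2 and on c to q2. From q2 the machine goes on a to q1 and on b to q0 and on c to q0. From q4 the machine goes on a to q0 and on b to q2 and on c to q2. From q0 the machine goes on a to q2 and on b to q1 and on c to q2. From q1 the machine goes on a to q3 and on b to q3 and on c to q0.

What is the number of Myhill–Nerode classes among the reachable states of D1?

4

Initial partition by acceptance: {q2} | {q0,q1,q3,q4}.
On input a, block {q0,q1,q3,q4} splits into {q1,q3,q4} and {q0}.
Split {q1,q3,q4} by δ(·,a) → {q3,q4} and {q1}.
No further refinement is possible. Final partition (4 blocks): {q2} | {q3,q4} | {q0} | {q1}.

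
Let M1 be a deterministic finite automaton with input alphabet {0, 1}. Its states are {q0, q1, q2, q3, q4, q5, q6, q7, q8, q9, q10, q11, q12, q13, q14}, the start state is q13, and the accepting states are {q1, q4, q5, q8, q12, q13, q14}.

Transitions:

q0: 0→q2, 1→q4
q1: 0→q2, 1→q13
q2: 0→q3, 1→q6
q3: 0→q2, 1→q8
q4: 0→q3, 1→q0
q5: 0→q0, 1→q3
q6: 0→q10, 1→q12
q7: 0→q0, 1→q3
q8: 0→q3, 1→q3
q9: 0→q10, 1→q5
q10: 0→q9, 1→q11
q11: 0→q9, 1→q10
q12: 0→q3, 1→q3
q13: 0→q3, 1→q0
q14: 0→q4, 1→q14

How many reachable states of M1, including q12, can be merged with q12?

Reachable states from the start: {q0,q2,q3,q4,q5,q6,q8,q9,q10,q11,q12,q13}. Unreachable: {q1,q7,q14} — drop them.
Initial partition by acceptance: {q4,q5,q8,q12,q13} | {q0,q2,q3,q6,q9,q10,q11}.
Split {q0,q2,q3,q6,q9,q10,q11} by δ(·,1) → {q0,q3,q6,q9} and {q2,q10,q11}.
Split {q2,q10,q11} by δ(·,1) → {q10,q11} and {q2}.
Refine {q0,q3,q6,q9} on symbol 0: members go to different blocks, giving {q0,q3} and {q6,q9}.
No further refinement is possible. Final partition (5 blocks): {q4,q5,q8,q12,q13} | {q0,q3} | {q10,q11} | {q2} | {q6,q9}.
State q12 belongs to the block {q4,q5,q8,q12,q13}, which has 5 states.

5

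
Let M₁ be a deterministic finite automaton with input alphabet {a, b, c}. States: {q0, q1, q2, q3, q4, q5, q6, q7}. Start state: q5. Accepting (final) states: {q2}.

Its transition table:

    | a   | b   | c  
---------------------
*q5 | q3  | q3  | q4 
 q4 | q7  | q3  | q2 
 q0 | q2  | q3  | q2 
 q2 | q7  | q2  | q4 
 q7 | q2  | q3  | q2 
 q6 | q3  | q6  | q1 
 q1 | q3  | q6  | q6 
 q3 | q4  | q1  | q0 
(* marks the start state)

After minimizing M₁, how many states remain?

All states are reachable from the start state.
Start with accepting vs non-accepting: {q2} | {q0,q1,q3,q4,q5,q6,q7}.
On input a, block {q0,q1,q3,q4,q5,q6,q7} splits into {q1,q3,q4,q5,q6} and {q0,q7}.
Split {q1,q3,q4,q5,q6} by δ(·,a) → {q1,q3,q5,q6} and {q4}.
Refine {q1,q3,q5,q6} on symbol a: members go to different blocks, giving {q1,q5,q6} and {q3}.
On input b, block {q1,q5,q6} splits into {q1,q6} and {q5}.
The partition is now stable with 6 blocks: {q2} | {q1,q6} | {q0,q7} | {q4} | {q3} | {q5}.

6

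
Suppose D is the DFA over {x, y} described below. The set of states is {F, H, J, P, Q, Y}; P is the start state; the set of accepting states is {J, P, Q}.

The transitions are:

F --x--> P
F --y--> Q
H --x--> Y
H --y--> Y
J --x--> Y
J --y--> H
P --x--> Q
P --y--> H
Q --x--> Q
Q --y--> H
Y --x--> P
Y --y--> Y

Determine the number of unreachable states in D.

2

Starting at P and following transitions, the reachable set is {H, P, Q, Y}. That leaves F, J unreachable — 2 in total.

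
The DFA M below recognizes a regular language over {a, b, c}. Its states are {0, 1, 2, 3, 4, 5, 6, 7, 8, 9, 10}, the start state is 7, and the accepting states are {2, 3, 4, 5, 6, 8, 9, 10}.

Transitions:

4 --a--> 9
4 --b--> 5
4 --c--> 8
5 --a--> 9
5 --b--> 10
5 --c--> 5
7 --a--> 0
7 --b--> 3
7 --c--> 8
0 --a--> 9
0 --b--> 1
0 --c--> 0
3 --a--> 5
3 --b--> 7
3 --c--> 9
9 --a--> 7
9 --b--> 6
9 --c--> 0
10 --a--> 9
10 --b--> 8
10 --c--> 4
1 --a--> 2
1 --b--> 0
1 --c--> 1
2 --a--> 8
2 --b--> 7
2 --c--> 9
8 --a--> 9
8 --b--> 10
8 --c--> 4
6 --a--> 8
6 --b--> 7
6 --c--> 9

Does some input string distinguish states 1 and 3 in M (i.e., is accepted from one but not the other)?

Start with accepting vs non-accepting: {2,3,4,5,6,8,9,10} | {0,1,7}.
Split {2,3,4,5,6,8,9,10} by δ(·,a) → {2,3,4,5,6,8,10} and {9}.
On input a, block {2,3,4,5,6,8,10} splits into {4,5,8,10} and {2,3,6}.
Split {0,1,7} by δ(·,a) → {0} and {1} and {7}.
No further refinement is possible. Final partition (6 blocks): {4,5,8,10} | {0} | {9} | {2,3,6} | {1} | {7}.
1 and 3 end up in different blocks, so they are distinguishable. For instance, the string 'ε' is accepted from only 3.

Yes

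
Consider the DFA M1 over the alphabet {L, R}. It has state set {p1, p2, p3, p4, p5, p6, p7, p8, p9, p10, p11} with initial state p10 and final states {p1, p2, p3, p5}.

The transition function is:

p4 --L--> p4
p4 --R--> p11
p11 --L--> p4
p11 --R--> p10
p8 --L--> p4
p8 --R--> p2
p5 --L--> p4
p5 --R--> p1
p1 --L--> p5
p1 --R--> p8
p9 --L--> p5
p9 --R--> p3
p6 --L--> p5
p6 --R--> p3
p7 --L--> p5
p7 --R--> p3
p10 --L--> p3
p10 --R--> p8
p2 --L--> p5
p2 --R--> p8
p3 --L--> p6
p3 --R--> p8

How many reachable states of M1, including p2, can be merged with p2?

Reachable states from the start: {p1,p2,p3,p4,p5,p6,p8,p10,p11}. Unreachable: {p7,p9} — drop them.
P0 = {p1,p2,p3,p5} | {p4,p6,p8,p10,p11}.
Split {p1,p2,p3,p5} by δ(·,L) → {p1,p2} and {p3,p5}.
Refine {p4,p6,p8,p10,p11} on symbol L: members go to different blocks, giving {p4,p8,p11} and {p6,p10}.
Refine {p4,p8,p11} on symbol R: members go to different blocks, giving {p4} and {p8} and {p11}.
Split {p3,p5} by δ(·,L) → {p3} and {p5}.
Split {p6,p10} by δ(·,L) → {p6} and {p10}.
No further refinement is possible. Final partition (8 blocks): {p1,p2} | {p4} | {p3} | {p6} | {p8} | {p11} | {p5} | {p10}.
State p2 belongs to the block {p1,p2}, which has 2 states.

2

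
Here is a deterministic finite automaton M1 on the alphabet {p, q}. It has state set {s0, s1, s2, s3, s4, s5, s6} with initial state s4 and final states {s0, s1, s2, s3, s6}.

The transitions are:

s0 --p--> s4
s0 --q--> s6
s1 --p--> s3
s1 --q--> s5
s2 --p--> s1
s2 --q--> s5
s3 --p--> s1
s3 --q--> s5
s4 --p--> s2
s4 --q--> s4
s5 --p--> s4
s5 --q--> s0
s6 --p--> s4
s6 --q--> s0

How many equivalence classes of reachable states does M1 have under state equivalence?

Initial partition by acceptance: {s0,s1,s2,s3,s6} | {s4,s5}.
Refine {s0,s1,s2,s3,s6} on symbol p: members go to different blocks, giving {s1,s2,s3} and {s0,s6}.
Split {s4,s5} by δ(·,p) → {s4} and {s5}.
The partition is now stable with 4 blocks: {s1,s2,s3} | {s4} | {s0,s6} | {s5}.

4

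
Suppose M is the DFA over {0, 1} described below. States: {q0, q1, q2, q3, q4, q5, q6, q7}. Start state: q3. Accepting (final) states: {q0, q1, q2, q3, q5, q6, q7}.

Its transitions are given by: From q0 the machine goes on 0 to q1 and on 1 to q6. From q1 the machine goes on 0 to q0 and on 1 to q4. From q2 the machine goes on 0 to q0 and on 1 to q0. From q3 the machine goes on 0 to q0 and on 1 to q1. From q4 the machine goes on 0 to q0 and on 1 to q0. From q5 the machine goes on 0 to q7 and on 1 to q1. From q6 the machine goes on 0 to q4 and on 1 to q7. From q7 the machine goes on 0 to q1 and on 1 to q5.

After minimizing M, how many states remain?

7

Reachable states from the start: {q0,q1,q3,q4,q5,q6,q7}. Unreachable: {q2} — drop them.
Start with accepting vs non-accepting: {q0,q1,q3,q5,q6,q7} | {q4}.
On input 0, block {q0,q1,q3,q5,q6,q7} splits into {q0,q1,q3,q5,q7} and {q6}.
On input 1, block {q0,q1,q3,q5,q7} splits into {q3,q5,q7} and {q0} and {q1}.
Split {q3,q5,q7} by δ(·,0) → {q3} and {q5} and {q7}.
The partition is now stable with 7 blocks: {q3} | {q4} | {q6} | {q0} | {q1} | {q5} | {q7}.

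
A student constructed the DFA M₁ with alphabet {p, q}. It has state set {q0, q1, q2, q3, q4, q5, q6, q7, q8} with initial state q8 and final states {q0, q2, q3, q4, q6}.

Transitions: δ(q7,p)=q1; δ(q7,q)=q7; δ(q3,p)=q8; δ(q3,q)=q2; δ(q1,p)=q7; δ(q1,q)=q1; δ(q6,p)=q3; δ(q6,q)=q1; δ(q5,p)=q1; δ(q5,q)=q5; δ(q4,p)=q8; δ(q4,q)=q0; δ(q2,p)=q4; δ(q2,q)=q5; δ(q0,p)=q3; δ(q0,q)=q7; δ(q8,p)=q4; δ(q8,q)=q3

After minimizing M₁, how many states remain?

Reachable states from the start: {q0,q1,q2,q3,q4,q5,q7,q8}. Unreachable: {q6} — drop them.
Initial partition by acceptance: {q0,q2,q3,q4} | {q1,q5,q7,q8}.
Refine {q0,q2,q3,q4} on symbol p: members go to different blocks, giving {q0,q2} and {q3,q4}.
Split {q1,q5,q7,q8} by δ(·,p) → {q1,q5,q7} and {q8}.
No further refinement is possible. Final partition (4 blocks): {q0,q2} | {q1,q5,q7} | {q3,q4} | {q8}.

4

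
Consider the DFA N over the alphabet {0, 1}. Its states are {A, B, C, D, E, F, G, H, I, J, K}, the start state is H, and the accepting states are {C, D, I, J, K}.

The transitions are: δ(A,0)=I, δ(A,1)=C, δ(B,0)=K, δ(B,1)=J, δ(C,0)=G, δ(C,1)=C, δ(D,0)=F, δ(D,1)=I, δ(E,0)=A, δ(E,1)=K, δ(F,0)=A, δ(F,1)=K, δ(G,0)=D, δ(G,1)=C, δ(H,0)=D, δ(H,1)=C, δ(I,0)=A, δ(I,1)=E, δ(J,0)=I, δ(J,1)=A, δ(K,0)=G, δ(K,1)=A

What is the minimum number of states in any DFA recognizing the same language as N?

7

States {B,J} cannot be reached from the start state, so discard them.
P0 = {C,D,I,K} | {A,E,F,G,H}.
Split {C,D,I,K} by δ(·,1) → {C,D} and {I,K}.
On input 1, block {C,D} splits into {C} and {D}.
Split {A,E,F,G,H} by δ(·,0) → {E,F} and {G,H} and {A}.
Split {I,K} by δ(·,0) → {I} and {K}.
Stable partition: {C} | {E,F} | {I} | {D} | {G,H} | {A} | {K} — 7 equivalence classes.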